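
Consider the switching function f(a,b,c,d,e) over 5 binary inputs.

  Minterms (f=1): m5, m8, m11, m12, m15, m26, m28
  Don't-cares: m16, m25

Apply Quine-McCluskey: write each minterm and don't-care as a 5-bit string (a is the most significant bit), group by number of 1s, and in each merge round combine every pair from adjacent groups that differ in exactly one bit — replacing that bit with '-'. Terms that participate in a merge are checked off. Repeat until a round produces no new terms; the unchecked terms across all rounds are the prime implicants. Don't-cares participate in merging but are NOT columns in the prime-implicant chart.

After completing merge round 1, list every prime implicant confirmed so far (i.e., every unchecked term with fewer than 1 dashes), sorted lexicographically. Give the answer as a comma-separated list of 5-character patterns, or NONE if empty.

Round 0: 00101 01000✓ 01011✓ 01100✓ 01111✓ 10000 11001 11010 11100✓
Round 1: -1100 01-00 01-11
PIs = {-1100, 00101, 01-00, 01-11, 10000, 11001, 11010}

00101, 10000, 11001, 11010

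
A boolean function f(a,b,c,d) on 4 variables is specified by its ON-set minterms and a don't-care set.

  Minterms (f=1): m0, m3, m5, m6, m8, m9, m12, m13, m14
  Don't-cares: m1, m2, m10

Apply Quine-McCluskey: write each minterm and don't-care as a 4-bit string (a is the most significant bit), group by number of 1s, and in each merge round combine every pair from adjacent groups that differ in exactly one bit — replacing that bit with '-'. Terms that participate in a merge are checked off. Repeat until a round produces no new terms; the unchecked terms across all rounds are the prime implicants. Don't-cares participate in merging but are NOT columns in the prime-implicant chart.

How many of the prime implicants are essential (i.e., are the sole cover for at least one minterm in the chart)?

3

[col 0] 0000*, 0001*, 0010*, 0011*, 0101*, 0110*, 1000*, 1001*, 1010*, 1100*, 1101*, 1110*
[col 1] -000*, -001*, -010*, -101*, -110*, 0-01*, 0-10*, 00-0*, 00-1*, 000-*, 001-*, 1-00*, 1-01*, 1-10*, 10-0*, 100-*, 11-0*, 110-*
[col 2] --01, --10, -0-0, -00-, 00--, 1--0, 1-0-
Prime implicants: --01, --10, -0-0, -00-, 00--, 1--0, 1-0-
PI chart (minterm → PIs covering it):
  0 | -0-0,-00-,00--
  3 | 00--  (sole → essential)
  5 | --01  (sole → essential)
  6 | --10  (sole → essential)
  8 | -0-0,-00-,1--0,1-0-
  9 | --01,-00-,1-0-
  12 | 1--0,1-0-
  13 | --01,1-0-
  14 | --10,1--0
Essential prime implicants: --01, --10, 00--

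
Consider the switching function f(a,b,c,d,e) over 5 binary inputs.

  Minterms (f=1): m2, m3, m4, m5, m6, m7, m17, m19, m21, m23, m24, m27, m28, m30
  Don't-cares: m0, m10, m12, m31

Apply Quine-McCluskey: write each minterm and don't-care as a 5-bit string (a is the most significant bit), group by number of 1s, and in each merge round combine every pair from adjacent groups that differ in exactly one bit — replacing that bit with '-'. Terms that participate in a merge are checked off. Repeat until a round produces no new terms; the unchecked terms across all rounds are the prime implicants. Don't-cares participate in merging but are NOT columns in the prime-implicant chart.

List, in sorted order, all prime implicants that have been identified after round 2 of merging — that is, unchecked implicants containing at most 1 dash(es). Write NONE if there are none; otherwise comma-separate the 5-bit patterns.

Round 0: 00000✓ 00010✓ 00011✓ 00100✓ 00101✓ 00110✓ 00111✓ 01010✓ 01100✓ 10001✓ 10011✓ 10101✓ 10111✓ 11000✓ 11011✓ 11100✓ 11110✓ 11111✓
Round 1: -0011✓ -0101✓ -0111✓ -1100 0-010 0-100 00-00✓ 00-10✓ 00-11✓ 000-0✓ 0001-✓ 001-0✓ 001-1✓ 0010-✓ 0011-✓ 1-011✓ 1-111✓ 10-01✓ 10-11✓ 100-1✓ 101-1✓ 11-00 11-11✓ 111-0 1111-
Round 2: -0-11 -01-1 00--0 00-1- 001-- 1--11 10--1
PIs = {-0-11, -01-1, -1100, 0-010, 0-100, 00--0, 00-1-, 001--, 1--11, 10--1, 11-00, 111-0, 1111-}

-1100, 0-010, 0-100, 11-00, 111-0, 1111-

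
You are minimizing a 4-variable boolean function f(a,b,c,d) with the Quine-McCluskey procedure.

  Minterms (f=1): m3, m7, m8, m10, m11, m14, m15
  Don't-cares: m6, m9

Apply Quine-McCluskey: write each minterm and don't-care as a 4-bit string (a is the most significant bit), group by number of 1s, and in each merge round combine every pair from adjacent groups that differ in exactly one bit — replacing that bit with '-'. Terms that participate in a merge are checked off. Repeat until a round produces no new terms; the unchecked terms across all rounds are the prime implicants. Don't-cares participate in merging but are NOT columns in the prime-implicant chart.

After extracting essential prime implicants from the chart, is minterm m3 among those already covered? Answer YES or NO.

YES

Round 0: 0011✓ 0110✓ 0111✓ 1000✓ 1001✓ 1010✓ 1011✓ 1110✓ 1111✓
Round 1: -011✓ -110✓ -111✓ 0-11✓ 011-✓ 1-10✓ 1-11✓ 10-0✓ 10-1✓ 100-✓ 101-✓ 111-✓
Round 2: --11 -11- 1-1- 10--
PIs = {--11, -11-, 1-1-, 10--}
Coverage chart:
  m3: --11 ←essential
  m7: --11,-11-
  m8: 10-- ←essential
  m10: 1-1-,10--
  m11: --11,1-1-,10--
  m14: -11-,1-1-
  m15: --11,-11-,1-1-
Essential: --11, 10--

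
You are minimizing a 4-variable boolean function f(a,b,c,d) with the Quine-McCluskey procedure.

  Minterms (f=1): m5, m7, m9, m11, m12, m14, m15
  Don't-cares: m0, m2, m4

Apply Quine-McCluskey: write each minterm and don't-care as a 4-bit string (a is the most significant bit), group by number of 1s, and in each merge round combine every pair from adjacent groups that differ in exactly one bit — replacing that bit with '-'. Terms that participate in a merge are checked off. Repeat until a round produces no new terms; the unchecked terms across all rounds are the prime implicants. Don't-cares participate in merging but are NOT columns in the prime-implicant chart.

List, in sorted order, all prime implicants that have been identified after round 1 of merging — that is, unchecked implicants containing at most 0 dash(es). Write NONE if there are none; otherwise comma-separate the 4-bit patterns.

NONE

[col 0] 0000*, 0010*, 0100*, 0101*, 0111*, 1001*, 1011*, 1100*, 1110*, 1111*
[col 1] -100, -111, 0-00, 00-0, 01-1, 010-, 1-11, 10-1, 11-0, 111-
Prime implicants: -100, -111, 0-00, 00-0, 01-1, 010-, 1-11, 10-1, 11-0, 111-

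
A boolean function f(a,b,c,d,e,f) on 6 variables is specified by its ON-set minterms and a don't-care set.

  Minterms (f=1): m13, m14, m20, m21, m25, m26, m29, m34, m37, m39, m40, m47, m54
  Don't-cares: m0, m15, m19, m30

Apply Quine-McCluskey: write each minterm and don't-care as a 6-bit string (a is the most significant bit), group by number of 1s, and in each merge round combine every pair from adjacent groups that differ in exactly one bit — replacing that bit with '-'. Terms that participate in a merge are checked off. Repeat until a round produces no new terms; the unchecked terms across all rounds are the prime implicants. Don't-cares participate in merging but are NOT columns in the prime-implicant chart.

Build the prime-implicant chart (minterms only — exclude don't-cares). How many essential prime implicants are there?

[col 0] 000000, 001101*, 001110*, 001111*, 010011, 010100*, 010101*, 011001*, 011010*, 011101*, 011110*, 100010, 100101*, 100111*, 101000, 101111*, 110110
[col 1] -01111, 0-1101, 0-1110, 0011-1, 00111-, 01-101, 01010-, 011-01, 011-10, 10-111, 1001-1
Prime implicants: -01111, 0-1101, 0-1110, 000000, 0011-1, 00111-, 01-101, 010011, 01010-, 011-01, 011-10, 10-111, 100010, 1001-1, 101000, 110110
PI chart (minterm → PIs covering it):
  13 | 0-1101,0011-1
  14 | 0-1110,00111-
  20 | 01010-  (sole → essential)
  21 | 01-101,01010-
  25 | 011-01  (sole → essential)
  26 | 011-10  (sole → essential)
  29 | 0-1101,01-101,011-01
  34 | 100010  (sole → essential)
  37 | 1001-1  (sole → essential)
  39 | 10-111,1001-1
  40 | 101000  (sole → essential)
  47 | -01111,10-111
  54 | 110110  (sole → essential)
Essential prime implicants: 01010-, 011-01, 011-10, 100010, 1001-1, 101000, 110110

7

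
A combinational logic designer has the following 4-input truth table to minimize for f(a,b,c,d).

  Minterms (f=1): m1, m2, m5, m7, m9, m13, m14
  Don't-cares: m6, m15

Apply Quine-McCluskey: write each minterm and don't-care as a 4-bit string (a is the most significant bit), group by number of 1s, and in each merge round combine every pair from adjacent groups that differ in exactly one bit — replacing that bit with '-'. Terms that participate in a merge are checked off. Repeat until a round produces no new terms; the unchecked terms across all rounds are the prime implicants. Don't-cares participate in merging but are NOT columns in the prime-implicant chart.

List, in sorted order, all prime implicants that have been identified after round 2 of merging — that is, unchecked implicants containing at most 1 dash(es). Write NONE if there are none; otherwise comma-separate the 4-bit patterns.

0-10

Round 0: 0001✓ 0010✓ 0101✓ 0110✓ 0111✓ 1001✓ 1101✓ 1110✓ 1111✓
Round 1: -001✓ -101✓ -110✓ -111✓ 0-01✓ 0-10 01-1✓ 011-✓ 1-01✓ 11-1✓ 111-✓
Round 2: --01 -1-1 -11-
PIs = {--01, -1-1, -11-, 0-10}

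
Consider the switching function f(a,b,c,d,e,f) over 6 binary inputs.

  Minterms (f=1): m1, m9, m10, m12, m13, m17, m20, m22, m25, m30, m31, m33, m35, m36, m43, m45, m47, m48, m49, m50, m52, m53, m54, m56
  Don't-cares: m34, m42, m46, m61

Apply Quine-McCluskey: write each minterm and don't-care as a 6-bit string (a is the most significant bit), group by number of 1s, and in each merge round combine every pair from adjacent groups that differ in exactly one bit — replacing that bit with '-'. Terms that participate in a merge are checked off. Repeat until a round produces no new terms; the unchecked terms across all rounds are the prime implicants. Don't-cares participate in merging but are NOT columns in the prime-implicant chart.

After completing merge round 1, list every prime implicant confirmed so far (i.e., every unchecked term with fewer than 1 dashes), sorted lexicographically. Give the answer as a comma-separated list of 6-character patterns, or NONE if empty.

size-2^0 implicants → 000001(✓)  001001(✓)  001010(✓)  001100(✓)  001101(✓)  010001(✓)  010100(✓)  010110(✓)  011001(✓)  011110(✓)  011111(✓)  100001(✓)  100010(✓)  100011(✓)  100100(✓)  101010(✓)  101011(✓)  101101(✓)  101110(✓)  101111(✓)  110000(✓)  110001(✓)  110010(✓)  110100(✓)  110101(✓)  110110(✓)  111000(✓)  111101(✓)
size-2^1 implicants → -00001(✓)  -01010  -01101  -10001(✓)  -10100(✓)  -10110(✓)  0-0001(✓)  0-1001(✓)  00-001(✓)  001-01  00110-  01-001(✓)  01-110  0101-0(✓)  01111-  1-0001(✓)  1-0010  1-0100  1-1101  10-010(✓)  10-011(✓)  1000-1  10001-(✓)  101-10(✓)  101-11(✓)  10101-(✓)  1011-1  10111-(✓)  11-000  11-101  110-00(✓)  110-01(✓)  110-10(✓)  1100-0(✓)  11000-(✓)  1101-0(✓)  11010-(✓)
size-2^2 implicants → --0001  -101-0  0--001  10-01-  101-1-  110--0  110-0-
Unchecked terms (primes): --0001, -01010, -01101, -101-0, 0--001, 001-01, 00110-, 01-110, 01111-, 1-0010, 1-0100, 1-1101, 10-01-, 1000-1, 101-1-, 1011-1, 11-000, 11-101, 110--0, 110-0-

NONE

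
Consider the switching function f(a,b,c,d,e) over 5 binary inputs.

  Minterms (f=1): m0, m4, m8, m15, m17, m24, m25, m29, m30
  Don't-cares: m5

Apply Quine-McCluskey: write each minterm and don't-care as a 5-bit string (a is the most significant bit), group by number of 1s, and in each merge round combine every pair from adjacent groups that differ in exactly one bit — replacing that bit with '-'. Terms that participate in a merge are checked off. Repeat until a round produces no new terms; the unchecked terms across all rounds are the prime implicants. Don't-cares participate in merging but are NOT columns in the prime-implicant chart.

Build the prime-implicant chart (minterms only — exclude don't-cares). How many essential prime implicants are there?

size-2^0 implicants → 00000(✓)  00100(✓)  00101(✓)  01000(✓)  01111  10001(✓)  11000(✓)  11001(✓)  11101(✓)  11110
size-2^1 implicants → -1000  0-000  00-00  0010-  1-001  11-01  1100-
Unchecked terms (primes): -1000, 0-000, 00-00, 0010-, 01111, 1-001, 11-01, 1100-, 11110
Minterm coverage:
  m0 ⊆ 0-000,00-00
  m4 ⊆ 00-00,0010-
  m8 ⊆ -1000,0-000
  m15 ⊆ 01111 [E]
  m17 ⊆ 1-001 [E]
  m24 ⊆ -1000,1100-
  m25 ⊆ 1-001,11-01,1100-
  m29 ⊆ 11-01 [E]
  m30 ⊆ 11110 [E]
E = {01111, 1-001, 11-01, 11110}

4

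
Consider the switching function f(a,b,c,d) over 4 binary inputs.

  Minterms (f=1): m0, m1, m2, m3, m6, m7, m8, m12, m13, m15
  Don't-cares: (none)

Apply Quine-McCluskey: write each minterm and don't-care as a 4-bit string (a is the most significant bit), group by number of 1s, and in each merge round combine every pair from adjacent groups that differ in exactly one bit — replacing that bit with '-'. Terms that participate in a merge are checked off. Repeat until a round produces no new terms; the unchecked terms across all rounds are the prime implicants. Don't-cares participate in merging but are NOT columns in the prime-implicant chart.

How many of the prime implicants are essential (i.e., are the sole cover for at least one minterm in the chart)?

2

size-2^0 implicants → 0000(✓)  0001(✓)  0010(✓)  0011(✓)  0110(✓)  0111(✓)  1000(✓)  1100(✓)  1101(✓)  1111(✓)
size-2^1 implicants → -000  -111  0-10(✓)  0-11(✓)  00-0(✓)  00-1(✓)  000-(✓)  001-(✓)  011-(✓)  1-00  11-1  110-
size-2^2 implicants → 0-1-  00--
Unchecked terms (primes): -000, -111, 0-1-, 00--, 1-00, 11-1, 110-
Minterm coverage:
  m0 ⊆ -000,00--
  m1 ⊆ 00-- [E]
  m2 ⊆ 0-1-,00--
  m3 ⊆ 0-1-,00--
  m6 ⊆ 0-1- [E]
  m7 ⊆ -111,0-1-
  m8 ⊆ -000,1-00
  m12 ⊆ 1-00,110-
  m13 ⊆ 11-1,110-
  m15 ⊆ -111,11-1
E = {0-1-, 00--}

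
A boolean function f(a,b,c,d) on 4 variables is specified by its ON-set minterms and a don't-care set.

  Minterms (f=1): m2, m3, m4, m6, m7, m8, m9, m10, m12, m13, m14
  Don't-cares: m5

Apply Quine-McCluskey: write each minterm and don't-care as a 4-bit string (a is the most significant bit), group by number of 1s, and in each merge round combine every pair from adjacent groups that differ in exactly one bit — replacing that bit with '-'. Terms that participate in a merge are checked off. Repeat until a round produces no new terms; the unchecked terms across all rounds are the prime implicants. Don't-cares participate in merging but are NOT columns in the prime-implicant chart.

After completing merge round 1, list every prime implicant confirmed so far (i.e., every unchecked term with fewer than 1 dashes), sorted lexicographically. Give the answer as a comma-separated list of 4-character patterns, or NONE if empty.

size-2^0 implicants → 0010(✓)  0011(✓)  0100(✓)  0101(✓)  0110(✓)  0111(✓)  1000(✓)  1001(✓)  1010(✓)  1100(✓)  1101(✓)  1110(✓)
size-2^1 implicants → -010(✓)  -100(✓)  -101(✓)  -110(✓)  0-10(✓)  0-11(✓)  001-(✓)  01-0(✓)  01-1(✓)  010-(✓)  011-(✓)  1-00(✓)  1-01(✓)  1-10(✓)  10-0(✓)  100-(✓)  11-0(✓)  110-(✓)
size-2^2 implicants → --10  -1-0  -10-  0-1-  01--  1--0  1-0-
Unchecked terms (primes): --10, -1-0, -10-, 0-1-, 01--, 1--0, 1-0-

NONE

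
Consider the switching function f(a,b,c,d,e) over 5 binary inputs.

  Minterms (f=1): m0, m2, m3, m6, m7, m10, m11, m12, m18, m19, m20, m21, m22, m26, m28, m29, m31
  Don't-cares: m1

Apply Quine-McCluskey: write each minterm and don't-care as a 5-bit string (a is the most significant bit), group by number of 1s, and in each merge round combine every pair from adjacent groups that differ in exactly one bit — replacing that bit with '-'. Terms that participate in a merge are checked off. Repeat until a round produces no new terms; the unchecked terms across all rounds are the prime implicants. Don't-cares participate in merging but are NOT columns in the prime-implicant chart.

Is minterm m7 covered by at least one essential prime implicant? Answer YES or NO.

[col 0] 00000*, 00001*, 00010*, 00011*, 00110*, 00111*, 01010*, 01011*, 01100*, 10010*, 10011*, 10100*, 10101*, 10110*, 11010*, 11100*, 11101*, 11111*
[col 1] -0010*, -0011*, -0110*, -1010*, -1100, 0-010*, 0-011*, 00-10*, 00-11*, 000-0*, 000-1*, 0000-*, 0001-*, 0011-*, 0101-*, 1-010*, 1-100*, 1-101*, 10-10*, 1001-*, 101-0, 1010-*, 111-1, 1110-*
[col 2] --010, -0-10, -001-, 0-01-, 00-1-, 000--, 1-10-
Prime implicants: --010, -0-10, -001-, -1100, 0-01-, 00-1-, 000--, 1-10-, 101-0, 111-1
PI chart (minterm → PIs covering it):
  0 | 000--  (sole → essential)
  2 | --010,-0-10,-001-,0-01-,00-1-,000--
  3 | -001-,0-01-,00-1-,000--
  6 | -0-10,00-1-
  7 | 00-1-  (sole → essential)
  10 | --010,0-01-
  11 | 0-01-  (sole → essential)
  12 | -1100  (sole → essential)
  18 | --010,-0-10,-001-
  19 | -001-  (sole → essential)
  20 | 1-10-,101-0
  21 | 1-10-  (sole → essential)
  22 | -0-10,101-0
  26 | --010  (sole → essential)
  28 | -1100,1-10-
  29 | 1-10-,111-1
  31 | 111-1  (sole → essential)
Essential prime implicants: --010, -001-, -1100, 0-01-, 00-1-, 000--, 1-10-, 111-1

YES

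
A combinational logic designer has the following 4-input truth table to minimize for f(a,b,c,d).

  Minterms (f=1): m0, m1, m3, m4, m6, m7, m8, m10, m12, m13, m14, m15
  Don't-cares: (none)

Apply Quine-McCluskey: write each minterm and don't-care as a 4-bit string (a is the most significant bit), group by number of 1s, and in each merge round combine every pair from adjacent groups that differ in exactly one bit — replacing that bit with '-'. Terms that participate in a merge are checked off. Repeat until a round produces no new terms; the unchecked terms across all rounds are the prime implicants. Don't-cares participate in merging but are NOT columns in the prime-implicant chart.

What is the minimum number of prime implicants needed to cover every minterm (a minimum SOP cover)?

[col 0] 0000*, 0001*, 0011*, 0100*, 0110*, 0111*, 1000*, 1010*, 1100*, 1101*, 1110*, 1111*
[col 1] -000*, -100*, -110*, -111*, 0-00*, 0-11, 00-1, 000-, 01-0*, 011-*, 1-00*, 1-10*, 10-0*, 11-0*, 11-1*, 110-*, 111-*
[col 2] --00, -1-0, -11-, 1--0, 11--
Prime implicants: --00, -1-0, -11-, 0-11, 00-1, 000-, 1--0, 11--
PI chart (minterm → PIs covering it):
  0 | --00,000-
  1 | 00-1,000-
  3 | 0-11,00-1
  4 | --00,-1-0
  6 | -1-0,-11-
  7 | -11-,0-11
  8 | --00,1--0
  10 | 1--0  (sole → essential)
  12 | --00,-1-0,1--0,11--
  13 | 11--  (sole → essential)
  14 | -1-0,-11-,1--0,11--
  15 | -11-,11--
Essential prime implicants: 1--0, 11--
Petrick residual → --00, -11-, 00-1
Minimum SOP uses 5 PIs: c'd' + bc + a'b'd + ad' + ab

5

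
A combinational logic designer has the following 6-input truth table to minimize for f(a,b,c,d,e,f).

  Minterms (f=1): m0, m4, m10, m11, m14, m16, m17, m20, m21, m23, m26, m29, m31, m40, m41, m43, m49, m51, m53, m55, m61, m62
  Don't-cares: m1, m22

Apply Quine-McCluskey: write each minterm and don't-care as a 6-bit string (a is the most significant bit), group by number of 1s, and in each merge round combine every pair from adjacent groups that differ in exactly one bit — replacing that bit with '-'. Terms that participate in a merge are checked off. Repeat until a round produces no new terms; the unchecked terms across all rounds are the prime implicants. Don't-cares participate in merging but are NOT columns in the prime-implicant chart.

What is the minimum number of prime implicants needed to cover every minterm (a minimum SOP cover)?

10

[col 0] 000000*, 000001*, 000100*, 001010*, 001011*, 001110*, 010000*, 010001*, 010100*, 010101*, 010110*, 010111*, 011010*, 011101*, 011111*, 101000*, 101001*, 101011*, 110001*, 110011*, 110101*, 110111*, 111101*, 111110
[col 1] -01011, -10001*, -10101*, -10111*, -11101*, 0-0000*, 0-0001*, 0-0100*, 0-1010, 000-00*, 00000-*, 001-10, 00101-, 01-101*, 01-111*, 010-00*, 010-01*, 01000-*, 0101-0*, 0101-1*, 01010-*, 01011-*, 0111-1*, 1010-1, 10100-, 11-101*, 110-01*, 110-11*, 1100-1*, 1101-1*
[col 2] -1-101, -10-01, -101-1, 0-0-00, 0-000-, 01-1-1, 010-0-, 0101--, 110--1
Prime implicants: -01011, -1-101, -10-01, -101-1, 0-0-00, 0-000-, 0-1010, 001-10, 00101-, 01-1-1, 010-0-, 0101--, 1010-1, 10100-, 110--1, 111110
PI chart (minterm → PIs covering it):
  0 | 0-0-00,0-000-
  4 | 0-0-00  (sole → essential)
  10 | 0-1010,001-10,00101-
  11 | -01011,00101-
  14 | 001-10  (sole → essential)
  16 | 0-0-00,0-000-,010-0-
  17 | -10-01,0-000-,010-0-
  20 | 0-0-00,010-0-,0101--
  21 | -1-101,-10-01,-101-1,01-1-1,010-0-,0101--
  23 | -101-1,01-1-1,0101--
  26 | 0-1010  (sole → essential)
  29 | -1-101,01-1-1
  31 | 01-1-1  (sole → essential)
  40 | 10100-  (sole → essential)
  41 | 1010-1,10100-
  43 | -01011,1010-1
  49 | -10-01,110--1
  51 | 110--1  (sole → essential)
  53 | -1-101,-10-01,-101-1,110--1
  55 | -101-1,110--1
  61 | -1-101  (sole → essential)
  62 | 111110  (sole → essential)
Essential prime implicants: -1-101, 0-0-00, 0-1010, 001-10, 01-1-1, 10100-, 110--1, 111110
Petrick residual → -01011, -10-01
Minimum SOP uses 10 PIs: b'cd'ef + bde'f + bc'e'f + a'c'e'f' + a'cd'ef' + a'b'cef' + a'bdf + ab'cd'e' + abc'f + abcdef'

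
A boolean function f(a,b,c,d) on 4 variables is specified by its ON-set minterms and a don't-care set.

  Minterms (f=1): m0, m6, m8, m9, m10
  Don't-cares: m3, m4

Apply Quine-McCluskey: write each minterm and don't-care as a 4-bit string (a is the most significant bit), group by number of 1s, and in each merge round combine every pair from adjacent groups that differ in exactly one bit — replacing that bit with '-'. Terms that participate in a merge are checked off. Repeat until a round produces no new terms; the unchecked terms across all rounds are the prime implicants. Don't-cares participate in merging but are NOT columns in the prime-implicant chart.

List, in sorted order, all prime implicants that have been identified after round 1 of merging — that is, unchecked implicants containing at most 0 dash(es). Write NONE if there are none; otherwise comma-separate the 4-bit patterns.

0011

Round 0: 0000✓ 0011 0100✓ 0110✓ 1000✓ 1001✓ 1010✓
Round 1: -000 0-00 01-0 10-0 100-
PIs = {-000, 0-00, 0011, 01-0, 10-0, 100-}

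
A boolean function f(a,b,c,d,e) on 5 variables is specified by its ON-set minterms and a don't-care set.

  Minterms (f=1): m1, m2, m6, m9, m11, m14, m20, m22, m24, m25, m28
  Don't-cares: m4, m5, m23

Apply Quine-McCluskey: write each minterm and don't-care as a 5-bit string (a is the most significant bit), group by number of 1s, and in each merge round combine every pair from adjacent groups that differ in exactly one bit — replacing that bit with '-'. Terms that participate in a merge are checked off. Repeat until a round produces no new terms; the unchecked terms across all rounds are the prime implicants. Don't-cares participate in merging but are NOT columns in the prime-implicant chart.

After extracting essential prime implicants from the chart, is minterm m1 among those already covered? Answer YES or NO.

NO

Round 0: 00001✓ 00010✓ 00100✓ 00101✓ 00110✓ 01001✓ 01011✓ 01110✓ 10100✓ 10110✓ 10111✓ 11000✓ 11001✓ 11100✓
Round 1: -0100✓ -0110✓ -1001 0-001 0-110 00-01 00-10 001-0✓ 0010- 010-1 1-100 101-0✓ 1011- 11-00 1100-
Round 2: -01-0
PIs = {-01-0, -1001, 0-001, 0-110, 00-01, 00-10, 0010-, 010-1, 1-100, 1011-, 11-00, 1100-}
Coverage chart:
  m1: 0-001,00-01
  m2: 00-10 ←essential
  m6: -01-0,0-110,00-10
  m9: -1001,0-001,010-1
  m11: 010-1 ←essential
  m14: 0-110 ←essential
  m20: -01-0,1-100
  m22: -01-0,1011-
  m24: 11-00,1100-
  m25: -1001,1100-
  m28: 1-100,11-00
Essential: 0-110, 00-10, 010-1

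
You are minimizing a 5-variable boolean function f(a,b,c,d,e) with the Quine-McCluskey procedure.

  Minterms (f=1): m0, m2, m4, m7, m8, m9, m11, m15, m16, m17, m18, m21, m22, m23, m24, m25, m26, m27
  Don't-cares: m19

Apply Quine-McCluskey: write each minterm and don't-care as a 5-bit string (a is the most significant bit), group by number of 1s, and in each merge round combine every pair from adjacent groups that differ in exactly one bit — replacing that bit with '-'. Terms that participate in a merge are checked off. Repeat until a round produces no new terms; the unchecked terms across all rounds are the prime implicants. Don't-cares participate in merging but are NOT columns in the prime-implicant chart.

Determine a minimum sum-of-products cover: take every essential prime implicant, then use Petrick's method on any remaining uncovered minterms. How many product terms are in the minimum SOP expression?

8

Round 0: 00000✓ 00010✓ 00100✓ 00111✓ 01000✓ 01001✓ 01011✓ 01111✓ 10000✓ 10001✓ 10010✓ 10011✓ 10101✓ 10110✓ 10111✓ 11000✓ 11001✓ 11010✓ 11011✓
Round 1: -0000✓ -0010✓ -0111 -1000✓ -1001✓ -1011✓ 0-000✓ 0-111 00-00 000-0✓ 01-11 010-1✓ 0100-✓ 1-000✓ 1-001✓ 1-010✓ 1-011✓ 10-01✓ 10-10✓ 10-11✓ 100-0✓ 100-1✓ 1000-✓ 1001-✓ 101-1✓ 1011-✓ 110-0✓ 110-1✓ 1100-✓ 1101-✓
Round 2: --000 -00-0 -10-1 -100- 1-0-0✓ 1-0-1✓ 1-00-✓ 1-01-✓ 10--1 10-1- 100--✓ 110--✓
Round 3: 1-0--
PIs = {--000, -00-0, -0111, -10-1, -100-, 0-111, 00-00, 01-11, 1-0--, 10--1, 10-1-}
Coverage chart:
  m0: --000,-00-0,00-00
  m2: -00-0 ←essential
  m4: 00-00 ←essential
  m7: -0111,0-111
  m8: --000,-100-
  m9: -10-1,-100-
  m11: -10-1,01-11
  m15: 0-111,01-11
  m16: --000,-00-0,1-0--
  m17: 1-0--,10--1
  m18: -00-0,1-0--,10-1-
  m21: 10--1 ←essential
  m22: 10-1- ←essential
  m23: -0111,10--1,10-1-
  m24: --000,-100-,1-0--
  m25: -10-1,-100-,1-0--
  m26: 1-0-- ←essential
  m27: -10-1,1-0--
Essential: -00-0, 00-00, 1-0--, 10--1, 10-1-
Petrick residual → --000, -10-1, 0-111
Min cover (8 terms): c'd'e' + b'c'e' + bc'e + a'cde + a'b'd'e' + ac' + ab'e + ab'd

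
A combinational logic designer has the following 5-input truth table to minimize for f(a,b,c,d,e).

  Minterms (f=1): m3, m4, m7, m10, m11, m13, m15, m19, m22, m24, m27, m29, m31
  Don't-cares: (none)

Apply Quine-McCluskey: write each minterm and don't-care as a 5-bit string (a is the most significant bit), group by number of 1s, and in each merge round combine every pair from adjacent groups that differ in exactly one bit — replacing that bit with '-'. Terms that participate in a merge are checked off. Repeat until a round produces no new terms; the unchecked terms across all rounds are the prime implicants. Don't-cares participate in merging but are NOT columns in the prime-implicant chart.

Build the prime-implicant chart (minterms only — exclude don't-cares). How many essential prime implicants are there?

[col 0] 00011*, 00100, 00111*, 01010*, 01011*, 01101*, 01111*, 10011*, 10110, 11000, 11011*, 11101*, 11111*
[col 1] -0011*, -1011*, -1101*, -1111*, 0-011*, 0-111*, 00-11*, 01-11*, 0101-, 011-1*, 1-011*, 11-11*, 111-1*
[col 2] --011, -1-11, -11-1, 0--11
Prime implicants: --011, -1-11, -11-1, 0--11, 00100, 0101-, 10110, 11000
PI chart (minterm → PIs covering it):
  3 | --011,0--11
  4 | 00100  (sole → essential)
  7 | 0--11  (sole → essential)
  10 | 0101-  (sole → essential)
  11 | --011,-1-11,0--11,0101-
  13 | -11-1  (sole → essential)
  15 | -1-11,-11-1,0--11
  19 | --011  (sole → essential)
  22 | 10110  (sole → essential)
  24 | 11000  (sole → essential)
  27 | --011,-1-11
  29 | -11-1  (sole → essential)
  31 | -1-11,-11-1
Essential prime implicants: --011, -11-1, 0--11, 00100, 0101-, 10110, 11000

7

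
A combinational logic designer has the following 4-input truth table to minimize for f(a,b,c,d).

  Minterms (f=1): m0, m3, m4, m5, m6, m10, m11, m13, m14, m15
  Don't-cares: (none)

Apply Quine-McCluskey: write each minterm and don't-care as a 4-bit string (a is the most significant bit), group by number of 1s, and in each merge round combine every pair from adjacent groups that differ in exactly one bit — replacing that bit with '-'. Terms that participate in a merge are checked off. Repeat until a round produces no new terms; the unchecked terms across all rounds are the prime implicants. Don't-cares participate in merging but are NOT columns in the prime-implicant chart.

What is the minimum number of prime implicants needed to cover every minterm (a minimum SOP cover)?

size-2^0 implicants → 0000(✓)  0011(✓)  0100(✓)  0101(✓)  0110(✓)  1010(✓)  1011(✓)  1101(✓)  1110(✓)  1111(✓)
size-2^1 implicants → -011  -101  -110  0-00  01-0  010-  1-10(✓)  1-11(✓)  101-(✓)  11-1  111-(✓)
size-2^2 implicants → 1-1-
Unchecked terms (primes): -011, -101, -110, 0-00, 01-0, 010-, 1-1-, 11-1
Minterm coverage:
  m0 ⊆ 0-00 [E]
  m3 ⊆ -011 [E]
  m4 ⊆ 0-00,01-0,010-
  m5 ⊆ -101,010-
  m6 ⊆ -110,01-0
  m10 ⊆ 1-1- [E]
  m11 ⊆ -011,1-1-
  m13 ⊆ -101,11-1
  m14 ⊆ -110,1-1-
  m15 ⊆ 1-1-,11-1
E = {-011, 0-00, 1-1-}
Petrick residual → -101, -110
Cover = b'cd + bc'd + bcd' + a'c'd' + ac  |cover|=5

5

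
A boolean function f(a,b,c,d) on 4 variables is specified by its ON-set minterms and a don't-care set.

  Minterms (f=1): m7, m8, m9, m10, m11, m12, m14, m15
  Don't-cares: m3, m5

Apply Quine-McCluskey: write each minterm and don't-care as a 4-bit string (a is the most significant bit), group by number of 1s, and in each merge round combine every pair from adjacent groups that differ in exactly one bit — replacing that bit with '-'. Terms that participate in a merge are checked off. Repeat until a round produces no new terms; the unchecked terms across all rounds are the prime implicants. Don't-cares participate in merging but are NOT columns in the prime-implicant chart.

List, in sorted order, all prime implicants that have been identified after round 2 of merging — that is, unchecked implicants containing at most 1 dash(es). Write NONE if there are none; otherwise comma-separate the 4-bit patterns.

size-2^0 implicants → 0011(✓)  0101(✓)  0111(✓)  1000(✓)  1001(✓)  1010(✓)  1011(✓)  1100(✓)  1110(✓)  1111(✓)
size-2^1 implicants → -011(✓)  -111(✓)  0-11(✓)  01-1  1-00(✓)  1-10(✓)  1-11(✓)  10-0(✓)  10-1(✓)  100-(✓)  101-(✓)  11-0(✓)  111-(✓)
size-2^2 implicants → --11  1--0  1-1-  10--
Unchecked terms (primes): --11, 01-1, 1--0, 1-1-, 10--

01-1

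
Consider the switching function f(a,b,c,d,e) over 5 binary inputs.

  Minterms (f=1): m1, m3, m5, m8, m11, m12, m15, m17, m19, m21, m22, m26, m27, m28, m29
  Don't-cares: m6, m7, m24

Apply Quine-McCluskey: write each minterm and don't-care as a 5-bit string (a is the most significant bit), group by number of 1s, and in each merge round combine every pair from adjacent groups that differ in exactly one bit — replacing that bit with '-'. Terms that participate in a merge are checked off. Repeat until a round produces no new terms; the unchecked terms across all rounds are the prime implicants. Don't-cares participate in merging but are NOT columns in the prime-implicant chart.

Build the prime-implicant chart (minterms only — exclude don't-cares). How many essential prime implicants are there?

3

size-2^0 implicants → 00001(✓)  00011(✓)  00101(✓)  00110(✓)  00111(✓)  01000(✓)  01011(✓)  01100(✓)  01111(✓)  10001(✓)  10011(✓)  10101(✓)  10110(✓)  11000(✓)  11010(✓)  11011(✓)  11100(✓)  11101(✓)
size-2^1 implicants → -0001(✓)  -0011(✓)  -0101(✓)  -0110  -1000(✓)  -1011(✓)  -1100(✓)  0-011(✓)  0-111(✓)  00-01(✓)  00-11(✓)  000-1(✓)  001-1(✓)  0011-  01-00(✓)  01-11(✓)  1-011(✓)  1-101  10-01(✓)  100-1(✓)  11-00(✓)  110-0  1101-  1110-
size-2^2 implicants → --011  -0-01  -00-1  -1-00  0--11  00--1
Unchecked terms (primes): --011, -0-01, -00-1, -0110, -1-00, 0--11, 00--1, 0011-, 1-101, 110-0, 1101-, 1110-
Minterm coverage:
  m1 ⊆ -0-01,-00-1,00--1
  m3 ⊆ --011,-00-1,0--11,00--1
  m5 ⊆ -0-01,00--1
  m8 ⊆ -1-00 [E]
  m11 ⊆ --011,0--11
  m12 ⊆ -1-00 [E]
  m15 ⊆ 0--11 [E]
  m17 ⊆ -0-01,-00-1
  m19 ⊆ --011,-00-1
  m21 ⊆ -0-01,1-101
  m22 ⊆ -0110 [E]
  m26 ⊆ 110-0,1101-
  m27 ⊆ --011,1101-
  m28 ⊆ -1-00,1110-
  m29 ⊆ 1-101,1110-
E = {-0110, -1-00, 0--11}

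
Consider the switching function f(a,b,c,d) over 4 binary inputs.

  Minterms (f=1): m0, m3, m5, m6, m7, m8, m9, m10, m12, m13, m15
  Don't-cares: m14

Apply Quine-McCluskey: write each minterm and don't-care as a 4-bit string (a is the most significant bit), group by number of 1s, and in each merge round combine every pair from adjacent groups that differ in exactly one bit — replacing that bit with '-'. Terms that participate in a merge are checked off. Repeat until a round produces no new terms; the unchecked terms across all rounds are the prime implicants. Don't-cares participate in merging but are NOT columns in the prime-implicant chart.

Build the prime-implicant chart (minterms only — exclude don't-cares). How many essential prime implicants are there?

6

[col 0] 0000*, 0011*, 0101*, 0110*, 0111*, 1000*, 1001*, 1010*, 1100*, 1101*, 1110*, 1111*
[col 1] -000, -101*, -110*, -111*, 0-11, 01-1*, 011-*, 1-00*, 1-01*, 1-10*, 10-0*, 100-*, 11-0*, 11-1*, 110-*, 111-*
[col 2] -1-1, -11-, 1--0, 1-0-, 11--
Prime implicants: -000, -1-1, -11-, 0-11, 1--0, 1-0-, 11--
PI chart (minterm → PIs covering it):
  0 | -000  (sole → essential)
  3 | 0-11  (sole → essential)
  5 | -1-1  (sole → essential)
  6 | -11-  (sole → essential)
  7 | -1-1,-11-,0-11
  8 | -000,1--0,1-0-
  9 | 1-0-  (sole → essential)
  10 | 1--0  (sole → essential)
  12 | 1--0,1-0-,11--
  13 | -1-1,1-0-,11--
  15 | -1-1,-11-,11--
Essential prime implicants: -000, -1-1, -11-, 0-11, 1--0, 1-0-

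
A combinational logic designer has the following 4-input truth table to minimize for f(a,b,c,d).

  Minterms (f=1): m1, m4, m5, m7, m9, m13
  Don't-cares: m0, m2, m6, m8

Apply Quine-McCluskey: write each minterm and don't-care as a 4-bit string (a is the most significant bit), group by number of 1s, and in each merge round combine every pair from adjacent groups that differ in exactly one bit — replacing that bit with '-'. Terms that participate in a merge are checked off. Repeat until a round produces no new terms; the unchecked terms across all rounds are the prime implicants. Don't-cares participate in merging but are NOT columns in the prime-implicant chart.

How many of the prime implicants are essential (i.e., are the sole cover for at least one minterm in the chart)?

Round 0: 0000✓ 0001✓ 0010✓ 0100✓ 0101✓ 0110✓ 0111✓ 1000✓ 1001✓ 1101✓
Round 1: -000✓ -001✓ -101✓ 0-00✓ 0-01✓ 0-10✓ 00-0✓ 000-✓ 01-0✓ 01-1✓ 010-✓ 011-✓ 1-01✓ 100-✓
Round 2: --01 -00- 0--0 0-0- 01--
PIs = {--01, -00-, 0--0, 0-0-, 01--}
Coverage chart:
  m1: --01,-00-,0-0-
  m4: 0--0,0-0-,01--
  m5: --01,0-0-,01--
  m7: 01-- ←essential
  m9: --01,-00-
  m13: --01 ←essential
Essential: --01, 01--

2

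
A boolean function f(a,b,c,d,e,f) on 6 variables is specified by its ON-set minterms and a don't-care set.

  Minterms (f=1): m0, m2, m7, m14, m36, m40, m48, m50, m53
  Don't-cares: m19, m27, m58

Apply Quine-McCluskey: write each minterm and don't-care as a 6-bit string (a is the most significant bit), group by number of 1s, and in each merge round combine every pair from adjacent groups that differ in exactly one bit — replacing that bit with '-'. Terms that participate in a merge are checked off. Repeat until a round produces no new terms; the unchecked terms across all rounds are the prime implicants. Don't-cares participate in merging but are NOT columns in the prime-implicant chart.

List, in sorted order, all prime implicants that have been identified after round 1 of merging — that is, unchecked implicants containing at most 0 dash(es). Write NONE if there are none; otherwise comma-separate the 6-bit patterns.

Round 0: 000000✓ 000010✓ 000111 001110 010011✓ 011011✓ 100100 101000 110000✓ 110010✓ 110101 111010✓
Round 1: 0000-0 01-011 11-010 1100-0
PIs = {0000-0, 000111, 001110, 01-011, 100100, 101000, 11-010, 1100-0, 110101}

000111, 001110, 100100, 101000, 110101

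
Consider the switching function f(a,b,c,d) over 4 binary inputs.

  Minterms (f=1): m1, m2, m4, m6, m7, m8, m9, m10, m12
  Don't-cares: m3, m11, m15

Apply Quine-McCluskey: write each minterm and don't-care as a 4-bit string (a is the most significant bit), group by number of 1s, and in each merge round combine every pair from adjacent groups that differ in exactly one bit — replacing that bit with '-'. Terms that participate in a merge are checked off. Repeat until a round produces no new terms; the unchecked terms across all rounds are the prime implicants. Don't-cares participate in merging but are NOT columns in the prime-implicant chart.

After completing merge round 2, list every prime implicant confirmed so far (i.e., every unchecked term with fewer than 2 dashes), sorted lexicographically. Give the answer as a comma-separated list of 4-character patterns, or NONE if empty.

size-2^0 implicants → 0001(✓)  0010(✓)  0011(✓)  0100(✓)  0110(✓)  0111(✓)  1000(✓)  1001(✓)  1010(✓)  1011(✓)  1100(✓)  1111(✓)
size-2^1 implicants → -001(✓)  -010(✓)  -011(✓)  -100  -111(✓)  0-10(✓)  0-11(✓)  00-1(✓)  001-(✓)  01-0  011-(✓)  1-00  1-11(✓)  10-0(✓)  10-1(✓)  100-(✓)  101-(✓)
size-2^2 implicants → --11  -0-1  -01-  0-1-  10--
Unchecked terms (primes): --11, -0-1, -01-, -100, 0-1-, 01-0, 1-00, 10--

-100, 01-0, 1-00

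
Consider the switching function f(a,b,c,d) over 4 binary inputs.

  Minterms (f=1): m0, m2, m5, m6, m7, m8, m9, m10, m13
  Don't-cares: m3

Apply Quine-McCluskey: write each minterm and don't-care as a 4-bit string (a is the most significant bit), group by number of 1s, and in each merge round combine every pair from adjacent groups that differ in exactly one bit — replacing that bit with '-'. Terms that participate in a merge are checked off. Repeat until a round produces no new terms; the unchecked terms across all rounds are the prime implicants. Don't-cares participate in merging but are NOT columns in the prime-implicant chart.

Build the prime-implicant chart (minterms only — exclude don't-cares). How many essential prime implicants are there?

size-2^0 implicants → 0000(✓)  0010(✓)  0011(✓)  0101(✓)  0110(✓)  0111(✓)  1000(✓)  1001(✓)  1010(✓)  1101(✓)
size-2^1 implicants → -000(✓)  -010(✓)  -101  0-10(✓)  0-11(✓)  00-0(✓)  001-(✓)  01-1  011-(✓)  1-01  10-0(✓)  100-
size-2^2 implicants → -0-0  0-1-
Unchecked terms (primes): -0-0, -101, 0-1-, 01-1, 1-01, 100-
Minterm coverage:
  m0 ⊆ -0-0 [E]
  m2 ⊆ -0-0,0-1-
  m5 ⊆ -101,01-1
  m6 ⊆ 0-1- [E]
  m7 ⊆ 0-1-,01-1
  m8 ⊆ -0-0,100-
  m9 ⊆ 1-01,100-
  m10 ⊆ -0-0 [E]
  m13 ⊆ -101,1-01
E = {-0-0, 0-1-}

2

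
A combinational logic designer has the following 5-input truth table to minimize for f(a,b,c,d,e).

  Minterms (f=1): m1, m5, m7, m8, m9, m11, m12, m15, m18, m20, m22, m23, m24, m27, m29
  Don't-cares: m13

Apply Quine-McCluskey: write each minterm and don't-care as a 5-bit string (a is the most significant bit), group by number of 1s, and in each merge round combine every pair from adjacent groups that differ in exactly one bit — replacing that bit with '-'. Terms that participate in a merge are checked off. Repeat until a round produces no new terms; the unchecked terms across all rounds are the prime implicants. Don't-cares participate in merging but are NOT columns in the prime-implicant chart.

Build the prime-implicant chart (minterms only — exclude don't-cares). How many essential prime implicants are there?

7

Round 0: 00001✓ 00101✓ 00111✓ 01000✓ 01001✓ 01011✓ 01100✓ 01101✓ 01111✓ 10010✓ 10100✓ 10110✓ 10111✓ 11000✓ 11011✓ 11101✓
Round 1: -0111 -1000 -1011 -1101 0-001✓ 0-101✓ 0-111✓ 00-01✓ 001-1✓ 01-00✓ 01-01✓ 01-11✓ 010-1✓ 0100-✓ 011-1✓ 0110-✓ 10-10 101-0 1011-
Round 2: 0--01 0-1-1 01--1 01-0-
PIs = {-0111, -1000, -1011, -1101, 0--01, 0-1-1, 01--1, 01-0-, 10-10, 101-0, 1011-}
Coverage chart:
  m1: 0--01 ←essential
  m5: 0--01,0-1-1
  m7: -0111,0-1-1
  m8: -1000,01-0-
  m9: 0--01,01--1,01-0-
  m11: -1011,01--1
  m12: 01-0- ←essential
  m15: 0-1-1,01--1
  m18: 10-10 ←essential
  m20: 101-0 ←essential
  m22: 10-10,101-0,1011-
  m23: -0111,1011-
  m24: -1000 ←essential
  m27: -1011 ←essential
  m29: -1101 ←essential
Essential: -1000, -1011, -1101, 0--01, 01-0-, 10-10, 101-0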